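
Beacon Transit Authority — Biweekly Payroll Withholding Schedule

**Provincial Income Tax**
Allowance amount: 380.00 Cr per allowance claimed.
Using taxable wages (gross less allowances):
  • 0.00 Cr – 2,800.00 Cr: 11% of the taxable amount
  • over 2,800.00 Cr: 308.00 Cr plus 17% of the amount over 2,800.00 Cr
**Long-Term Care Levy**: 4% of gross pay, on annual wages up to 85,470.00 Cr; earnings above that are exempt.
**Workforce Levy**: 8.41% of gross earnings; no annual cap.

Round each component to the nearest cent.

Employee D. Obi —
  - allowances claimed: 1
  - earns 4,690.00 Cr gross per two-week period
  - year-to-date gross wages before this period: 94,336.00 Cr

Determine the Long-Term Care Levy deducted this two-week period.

0.00 Cr

Long-Term Care Levy: YTD 94,336.00 Cr ≥ cap 85,470.00 Cr → 0.00 Cr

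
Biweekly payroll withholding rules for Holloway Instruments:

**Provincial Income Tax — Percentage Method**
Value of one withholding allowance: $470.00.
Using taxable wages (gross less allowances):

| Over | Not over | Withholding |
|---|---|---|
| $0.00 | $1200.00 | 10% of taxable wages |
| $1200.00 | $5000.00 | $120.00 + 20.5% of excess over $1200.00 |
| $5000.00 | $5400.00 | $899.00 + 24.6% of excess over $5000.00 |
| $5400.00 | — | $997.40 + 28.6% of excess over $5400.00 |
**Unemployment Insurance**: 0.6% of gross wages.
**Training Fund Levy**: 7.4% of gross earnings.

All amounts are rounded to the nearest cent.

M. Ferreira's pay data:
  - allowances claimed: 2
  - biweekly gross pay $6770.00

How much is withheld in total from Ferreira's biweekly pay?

$1661.98

Provincial Income Tax: taxable = $6770.00 − 2×$470.00 = $5830.00
  $997.40 + 28.6% × ($5830.00 − $5400.00) = $997.40 + 28.6% × $430.00 = $1120.38
Unemployment Insurance: 0.6% × $6770.00 = $40.62
Training Fund Levy: 7.4% × $6770.00 = $500.98
Total: $1120.38 + $40.62 + $500.98 = $1661.98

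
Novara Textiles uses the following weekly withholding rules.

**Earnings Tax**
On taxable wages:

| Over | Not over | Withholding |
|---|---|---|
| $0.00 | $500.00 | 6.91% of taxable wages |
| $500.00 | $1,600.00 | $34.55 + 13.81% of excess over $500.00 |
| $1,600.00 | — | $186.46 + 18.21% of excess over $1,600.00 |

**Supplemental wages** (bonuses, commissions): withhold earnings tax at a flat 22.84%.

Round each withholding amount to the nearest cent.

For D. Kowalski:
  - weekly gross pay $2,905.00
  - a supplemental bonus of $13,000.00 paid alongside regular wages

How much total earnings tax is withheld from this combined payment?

$3,393.30

Earnings Tax: taxable = $2,905.00
  $186.46 + 18.21% × ($2,905.00 − $1,600.00) = $186.46 + 18.21% × $1,305.00 = $424.10
Supplemental (22.84% flat on bonus): 22.84% × $13,000.00 = $2,969.20
Total earnings tax: $424.10 + $2,969.20 = $3,393.30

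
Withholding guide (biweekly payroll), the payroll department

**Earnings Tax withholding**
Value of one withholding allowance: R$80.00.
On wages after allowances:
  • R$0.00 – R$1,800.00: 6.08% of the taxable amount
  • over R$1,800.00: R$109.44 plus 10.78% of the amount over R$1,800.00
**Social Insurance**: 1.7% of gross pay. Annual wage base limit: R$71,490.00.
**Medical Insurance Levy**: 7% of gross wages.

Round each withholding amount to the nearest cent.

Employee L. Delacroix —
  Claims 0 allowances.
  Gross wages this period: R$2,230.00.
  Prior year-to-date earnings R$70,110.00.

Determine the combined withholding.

R$335.35

Earnings Tax: taxable = R$2,230.00
  R$109.44 + 10.78% × (R$2,230.00 − R$1,800.00) = R$109.44 + 10.78% × R$430.00 = R$155.79
Social Insurance: cap R$71,490.00 − YTD R$70,110.00 = R$1,380.00 subject; 1.7% × R$1,380.00 = R$23.46
Medical Insurance Levy: 7% × R$2,230.00 = R$156.10
Total: R$155.79 + R$23.46 + R$156.10 = R$335.35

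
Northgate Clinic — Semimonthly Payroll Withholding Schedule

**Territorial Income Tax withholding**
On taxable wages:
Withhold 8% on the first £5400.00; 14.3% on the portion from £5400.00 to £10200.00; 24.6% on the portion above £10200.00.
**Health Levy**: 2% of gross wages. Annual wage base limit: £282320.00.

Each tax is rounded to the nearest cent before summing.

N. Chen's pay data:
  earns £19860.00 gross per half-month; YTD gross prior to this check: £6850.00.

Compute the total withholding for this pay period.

£3891.96

Territorial Income Tax: taxable = £19860.00
  £1118.40 + 24.6% × (£19860.00 − £10200.00) = £1118.40 + 24.6% × £9660.00 = £3494.76
Health Levy: 2% × £19860.00 = £397.20
Total: £3494.76 + £397.20 = £3891.96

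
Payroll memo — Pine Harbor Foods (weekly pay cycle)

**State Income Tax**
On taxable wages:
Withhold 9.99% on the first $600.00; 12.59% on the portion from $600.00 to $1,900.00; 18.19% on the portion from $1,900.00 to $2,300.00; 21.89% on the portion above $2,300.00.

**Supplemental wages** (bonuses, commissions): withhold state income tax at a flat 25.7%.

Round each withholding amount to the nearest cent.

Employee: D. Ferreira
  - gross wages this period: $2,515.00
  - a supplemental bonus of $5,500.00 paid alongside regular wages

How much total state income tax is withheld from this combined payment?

$1,756.93

State Income Tax: taxable = $2,515.00
  $296.37 + 21.89% × ($2,515.00 − $2,300.00) = $296.37 + 21.89% × $215.00 = $343.43
Supplemental (25.7% flat on bonus): 25.7% × $5,500.00 = $1,413.50
Total state income tax: $343.43 + $1,413.50 = $1,756.93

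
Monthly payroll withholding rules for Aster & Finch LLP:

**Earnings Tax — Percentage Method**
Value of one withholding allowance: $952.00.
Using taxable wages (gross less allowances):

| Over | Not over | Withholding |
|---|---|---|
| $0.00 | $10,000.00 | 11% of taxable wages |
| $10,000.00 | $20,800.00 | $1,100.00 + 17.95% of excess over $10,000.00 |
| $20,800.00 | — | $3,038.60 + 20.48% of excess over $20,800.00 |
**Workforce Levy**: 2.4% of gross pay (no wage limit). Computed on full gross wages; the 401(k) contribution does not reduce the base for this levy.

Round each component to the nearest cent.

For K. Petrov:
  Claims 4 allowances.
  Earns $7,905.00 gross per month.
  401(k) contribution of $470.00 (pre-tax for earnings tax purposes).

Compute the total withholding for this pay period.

Earnings Tax: taxable = $7,905.00 − $470.00 − 4×$952.00 = $3,627.00
  11% × $3,627.00 = $398.97
Workforce Levy: 2.4% × $7,905.00 = $189.72
Total: $398.97 + $189.72 = $588.69

$588.69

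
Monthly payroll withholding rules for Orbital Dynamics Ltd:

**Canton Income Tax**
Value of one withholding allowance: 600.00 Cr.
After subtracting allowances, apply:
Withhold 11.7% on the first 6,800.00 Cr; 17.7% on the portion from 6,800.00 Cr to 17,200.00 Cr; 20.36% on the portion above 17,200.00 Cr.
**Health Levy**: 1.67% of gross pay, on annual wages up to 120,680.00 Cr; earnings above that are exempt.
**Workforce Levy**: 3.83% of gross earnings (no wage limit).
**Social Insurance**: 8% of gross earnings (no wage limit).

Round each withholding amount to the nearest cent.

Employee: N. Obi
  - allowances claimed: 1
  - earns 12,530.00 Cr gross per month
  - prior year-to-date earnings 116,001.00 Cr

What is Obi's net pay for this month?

9,265.95 Cr

Canton Income Tax: taxable = 12,530.00 Cr − 1×600.00 Cr = 11,930.00 Cr
  795.60 Cr + 17.7% × (11,930.00 Cr − 6,800.00 Cr) = 795.60 Cr + 17.7% × 5,130.00 Cr = 1,703.61 Cr
Health Levy: cap 120,680.00 Cr − YTD 116,001.00 Cr = 4,679.00 Cr subject; 1.67% × 4,679.00 Cr = 78.14 Cr
Workforce Levy: 3.83% × 12,530.00 Cr = 479.90 Cr
Social Insurance: 8% × 12,530.00 Cr = 1,002.40 Cr
Total withheld: 1,703.61 Cr + 78.14 Cr + 479.90 Cr + 1,002.40 Cr = 3,264.05 Cr
Net pay: 12,530.00 Cr − 3,264.05 Cr = 9,265.95 Cr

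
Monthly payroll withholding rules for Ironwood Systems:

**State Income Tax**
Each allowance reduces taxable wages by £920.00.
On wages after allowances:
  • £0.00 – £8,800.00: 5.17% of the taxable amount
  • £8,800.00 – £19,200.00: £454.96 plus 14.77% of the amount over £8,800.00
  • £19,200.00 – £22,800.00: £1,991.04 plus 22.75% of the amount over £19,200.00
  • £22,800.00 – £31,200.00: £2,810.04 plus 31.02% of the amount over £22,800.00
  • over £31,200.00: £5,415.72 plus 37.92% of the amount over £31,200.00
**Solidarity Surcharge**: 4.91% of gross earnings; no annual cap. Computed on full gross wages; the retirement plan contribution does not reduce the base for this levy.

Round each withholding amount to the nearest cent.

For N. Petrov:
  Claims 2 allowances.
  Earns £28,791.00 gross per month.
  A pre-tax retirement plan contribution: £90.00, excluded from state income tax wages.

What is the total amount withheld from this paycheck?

£5,483.40

State Income Tax: taxable = £28,791.00 − £90.00 − 2×£920.00 = £26,861.00
  £2,810.04 + 31.02% × (£26,861.00 − £22,800.00) = £2,810.04 + 31.02% × £4,061.00 = £4,069.76
Solidarity Surcharge: 4.91% × £28,791.00 = £1,413.64
Total: £4,069.76 + £1,413.64 = £5,483.40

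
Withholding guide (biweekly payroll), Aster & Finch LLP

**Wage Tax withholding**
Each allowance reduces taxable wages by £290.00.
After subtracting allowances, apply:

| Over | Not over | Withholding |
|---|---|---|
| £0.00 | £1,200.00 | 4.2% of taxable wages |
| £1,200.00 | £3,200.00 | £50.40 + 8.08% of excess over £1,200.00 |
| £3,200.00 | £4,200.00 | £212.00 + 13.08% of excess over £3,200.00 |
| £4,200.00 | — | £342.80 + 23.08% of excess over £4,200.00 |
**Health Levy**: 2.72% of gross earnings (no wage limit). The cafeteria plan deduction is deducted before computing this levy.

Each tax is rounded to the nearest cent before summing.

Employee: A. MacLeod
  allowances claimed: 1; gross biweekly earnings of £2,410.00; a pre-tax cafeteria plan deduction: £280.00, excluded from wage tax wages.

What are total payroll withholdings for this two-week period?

Wage Tax: taxable = £2,410.00 − £280.00 − 1×£290.00 = £1,840.00
  £50.40 + 8.08% × (£1,840.00 − £1,200.00) = £50.40 + 8.08% × £640.00 = £102.11
Health Levy: 2.72% × £2,130.00 = £57.94
Total: £102.11 + £57.94 = £160.05

£160.05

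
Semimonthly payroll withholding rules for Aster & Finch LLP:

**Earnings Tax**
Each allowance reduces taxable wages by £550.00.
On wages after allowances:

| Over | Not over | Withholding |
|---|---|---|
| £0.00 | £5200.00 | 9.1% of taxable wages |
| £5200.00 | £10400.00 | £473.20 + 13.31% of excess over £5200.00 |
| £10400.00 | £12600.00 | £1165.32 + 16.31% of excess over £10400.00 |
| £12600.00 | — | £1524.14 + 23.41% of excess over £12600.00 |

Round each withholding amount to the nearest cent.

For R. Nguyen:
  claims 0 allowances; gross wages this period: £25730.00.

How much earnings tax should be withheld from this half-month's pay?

£4597.87

Earnings Tax: taxable = £25730.00
  £1524.14 + 23.41% × (£25730.00 − £12600.00) = £1524.14 + 23.41% × £13130.00 = £4597.87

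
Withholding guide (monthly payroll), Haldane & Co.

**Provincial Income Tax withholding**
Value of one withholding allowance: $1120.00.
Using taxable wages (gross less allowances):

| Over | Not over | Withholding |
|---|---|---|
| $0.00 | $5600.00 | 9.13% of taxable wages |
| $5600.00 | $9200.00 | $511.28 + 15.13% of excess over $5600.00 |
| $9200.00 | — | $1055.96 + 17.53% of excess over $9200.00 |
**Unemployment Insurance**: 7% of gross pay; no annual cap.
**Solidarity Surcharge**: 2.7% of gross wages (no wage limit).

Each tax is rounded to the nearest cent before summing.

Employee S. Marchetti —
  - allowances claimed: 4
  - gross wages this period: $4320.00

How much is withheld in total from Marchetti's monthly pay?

Provincial Income Tax: taxable = $4320.00 − 4×$1120.00 = $-160.00
  Taxable ≤ 0 → $0.00
Unemployment Insurance: 7% × $4320.00 = $302.40
Solidarity Surcharge: 2.7% × $4320.00 = $116.64
Total: $0.00 + $302.40 + $116.64 = $419.04

$419.04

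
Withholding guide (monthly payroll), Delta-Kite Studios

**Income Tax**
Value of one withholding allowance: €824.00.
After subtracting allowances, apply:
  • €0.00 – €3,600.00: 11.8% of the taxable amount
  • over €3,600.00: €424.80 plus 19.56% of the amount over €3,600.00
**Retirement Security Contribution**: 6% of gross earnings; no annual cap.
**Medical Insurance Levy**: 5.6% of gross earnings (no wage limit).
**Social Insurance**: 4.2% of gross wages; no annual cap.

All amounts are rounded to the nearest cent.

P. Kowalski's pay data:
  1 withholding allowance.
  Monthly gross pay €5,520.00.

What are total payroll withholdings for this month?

Income Tax: taxable = €5,520.00 − 1×€824.00 = €4,696.00
  €424.80 + 19.56% × (€4,696.00 − €3,600.00) = €424.80 + 19.56% × €1,096.00 = €639.18
Retirement Security Contribution: 6% × €5,520.00 = €331.20
Medical Insurance Levy: 5.6% × €5,520.00 = €309.12
Social Insurance: 4.2% × €5,520.00 = €231.84
Total: €639.18 + €331.20 + €309.12 + €231.84 = €1,511.34

€1,511.34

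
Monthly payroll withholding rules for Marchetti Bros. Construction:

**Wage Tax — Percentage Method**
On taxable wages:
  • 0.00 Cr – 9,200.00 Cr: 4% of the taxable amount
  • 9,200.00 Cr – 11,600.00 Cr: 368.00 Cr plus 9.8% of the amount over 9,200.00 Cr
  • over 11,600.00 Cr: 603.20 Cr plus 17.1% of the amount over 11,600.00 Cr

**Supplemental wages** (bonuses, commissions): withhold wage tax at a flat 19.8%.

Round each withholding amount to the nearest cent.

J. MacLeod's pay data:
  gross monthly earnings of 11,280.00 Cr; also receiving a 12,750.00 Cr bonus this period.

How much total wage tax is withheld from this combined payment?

Wage Tax: taxable = 11,280.00 Cr
  368.00 Cr + 9.8% × (11,280.00 Cr − 9,200.00 Cr) = 368.00 Cr + 9.8% × 2,080.00 Cr = 571.84 Cr
Supplemental (19.8% flat on bonus): 19.8% × 12,750.00 Cr = 2,524.50 Cr
Total wage tax: 571.84 Cr + 2,524.50 Cr = 3,096.34 Cr

3,096.34 Cr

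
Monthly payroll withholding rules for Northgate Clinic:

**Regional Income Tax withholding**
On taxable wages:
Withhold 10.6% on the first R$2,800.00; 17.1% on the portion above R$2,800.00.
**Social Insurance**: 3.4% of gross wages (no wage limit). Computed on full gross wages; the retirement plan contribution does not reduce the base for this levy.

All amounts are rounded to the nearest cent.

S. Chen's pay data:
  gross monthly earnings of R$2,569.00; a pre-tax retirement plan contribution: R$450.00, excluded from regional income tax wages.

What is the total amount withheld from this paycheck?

Regional Income Tax: taxable = R$2,569.00 − R$450.00 = R$2,119.00
  10.6% × R$2,119.00 = R$224.61
Social Insurance: 3.4% × R$2,569.00 = R$87.35
Total: R$224.61 + R$87.35 = R$311.96

R$311.96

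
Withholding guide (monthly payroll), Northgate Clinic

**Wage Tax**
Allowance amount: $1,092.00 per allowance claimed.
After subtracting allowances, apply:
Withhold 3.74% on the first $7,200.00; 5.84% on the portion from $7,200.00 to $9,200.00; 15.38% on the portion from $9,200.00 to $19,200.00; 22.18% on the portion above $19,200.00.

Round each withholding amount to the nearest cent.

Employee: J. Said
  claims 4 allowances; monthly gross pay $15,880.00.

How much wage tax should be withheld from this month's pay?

Wage Tax: taxable = $15,880.00 − 4×$1,092.00 = $11,512.00
  $386.08 + 15.38% × ($11,512.00 − $9,200.00) = $386.08 + 15.38% × $2,312.00 = $741.67

$741.67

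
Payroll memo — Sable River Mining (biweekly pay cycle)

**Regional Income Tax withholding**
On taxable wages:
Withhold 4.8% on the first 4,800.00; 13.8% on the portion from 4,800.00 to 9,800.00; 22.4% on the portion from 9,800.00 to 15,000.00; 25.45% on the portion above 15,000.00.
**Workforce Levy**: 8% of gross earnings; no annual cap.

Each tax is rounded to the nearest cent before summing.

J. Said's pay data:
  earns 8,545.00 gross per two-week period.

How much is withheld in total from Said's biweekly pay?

1,430.81

Regional Income Tax: taxable = 8,545.00
  230.40 + 13.8% × (8,545.00 − 4,800.00) = 230.40 + 13.8% × 3,745.00 = 747.21
Workforce Levy: 8% × 8,545.00 = 683.60
Total: 747.21 + 683.60 = 1,430.81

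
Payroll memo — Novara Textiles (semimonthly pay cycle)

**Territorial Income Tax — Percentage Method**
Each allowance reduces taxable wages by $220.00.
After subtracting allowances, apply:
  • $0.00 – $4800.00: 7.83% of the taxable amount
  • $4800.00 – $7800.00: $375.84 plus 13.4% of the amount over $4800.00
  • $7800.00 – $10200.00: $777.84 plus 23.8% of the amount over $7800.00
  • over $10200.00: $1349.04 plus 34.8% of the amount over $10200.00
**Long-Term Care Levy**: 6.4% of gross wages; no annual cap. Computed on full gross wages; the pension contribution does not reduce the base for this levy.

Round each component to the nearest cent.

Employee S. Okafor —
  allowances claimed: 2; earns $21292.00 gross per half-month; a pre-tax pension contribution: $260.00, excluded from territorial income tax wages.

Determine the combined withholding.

$6328.15

Territorial Income Tax: taxable = $21292.00 − $260.00 − 2×$220.00 = $20592.00
  $1349.04 + 34.8% × ($20592.00 − $10200.00) = $1349.04 + 34.8% × $10392.00 = $4965.46
Long-Term Care Levy: 6.4% × $21292.00 = $1362.69
Total: $4965.46 + $1362.69 = $6328.15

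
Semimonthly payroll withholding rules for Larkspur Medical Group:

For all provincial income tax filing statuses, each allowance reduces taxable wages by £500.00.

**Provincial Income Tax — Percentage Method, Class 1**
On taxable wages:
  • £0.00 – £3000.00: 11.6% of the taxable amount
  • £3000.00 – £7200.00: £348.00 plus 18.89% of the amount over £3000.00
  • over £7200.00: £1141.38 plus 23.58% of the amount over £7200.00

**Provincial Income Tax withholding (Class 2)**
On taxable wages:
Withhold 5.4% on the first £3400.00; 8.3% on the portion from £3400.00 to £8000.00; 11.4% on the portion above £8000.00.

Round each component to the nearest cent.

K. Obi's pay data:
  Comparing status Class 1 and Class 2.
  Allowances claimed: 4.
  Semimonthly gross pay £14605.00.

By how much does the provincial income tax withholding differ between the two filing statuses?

£1325.51

Provincial Income Tax (Class 1): taxable = £14605.00 − 4×£500.00 = £12605.00
  £1141.38 + 23.58% × (£12605.00 − £7200.00) = £1141.38 + 23.58% × £5405.00 = £2415.88
Provincial Income Tax (Class 2): taxable = £14605.00 − 4×£500.00 = £12605.00
  £565.40 + 11.4% × (£12605.00 − £8000.00) = £565.40 + 11.4% × £4605.00 = £1090.37
Difference: |£2415.88 − £1090.37| = £1325.51 (higher under Class 1)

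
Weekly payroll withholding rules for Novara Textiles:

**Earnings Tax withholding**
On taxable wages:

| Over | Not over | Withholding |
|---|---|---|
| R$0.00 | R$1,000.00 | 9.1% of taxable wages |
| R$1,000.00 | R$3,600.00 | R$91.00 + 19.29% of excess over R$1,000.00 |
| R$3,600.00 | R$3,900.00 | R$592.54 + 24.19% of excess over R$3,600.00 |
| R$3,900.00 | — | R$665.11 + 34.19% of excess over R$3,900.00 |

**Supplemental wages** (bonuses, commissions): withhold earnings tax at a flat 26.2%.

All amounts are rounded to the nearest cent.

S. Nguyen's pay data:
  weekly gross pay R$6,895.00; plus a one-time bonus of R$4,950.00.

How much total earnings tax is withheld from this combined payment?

Earnings Tax: taxable = R$6,895.00
  R$665.11 + 34.19% × (R$6,895.00 − R$3,900.00) = R$665.11 + 34.19% × R$2,995.00 = R$1,689.10
Supplemental (26.2% flat on bonus): 26.2% × R$4,950.00 = R$1,296.90
Total earnings tax: R$1,689.10 + R$1,296.90 = R$2,986.00

R$2,986.00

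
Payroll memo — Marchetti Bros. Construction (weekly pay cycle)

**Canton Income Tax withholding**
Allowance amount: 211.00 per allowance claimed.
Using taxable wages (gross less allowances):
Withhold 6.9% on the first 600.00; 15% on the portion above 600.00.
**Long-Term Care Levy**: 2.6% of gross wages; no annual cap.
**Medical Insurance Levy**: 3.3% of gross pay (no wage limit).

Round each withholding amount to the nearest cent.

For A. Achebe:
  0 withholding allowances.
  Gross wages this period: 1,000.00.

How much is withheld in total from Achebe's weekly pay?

160.40

Canton Income Tax: taxable = 1,000.00
  41.40 + 15% × (1,000.00 − 600.00) = 41.40 + 15% × 400.00 = 101.40
Long-Term Care Levy: 2.6% × 1,000.00 = 26.00
Medical Insurance Levy: 3.3% × 1,000.00 = 33.00
Total: 101.40 + 26.00 + 33.00 = 160.40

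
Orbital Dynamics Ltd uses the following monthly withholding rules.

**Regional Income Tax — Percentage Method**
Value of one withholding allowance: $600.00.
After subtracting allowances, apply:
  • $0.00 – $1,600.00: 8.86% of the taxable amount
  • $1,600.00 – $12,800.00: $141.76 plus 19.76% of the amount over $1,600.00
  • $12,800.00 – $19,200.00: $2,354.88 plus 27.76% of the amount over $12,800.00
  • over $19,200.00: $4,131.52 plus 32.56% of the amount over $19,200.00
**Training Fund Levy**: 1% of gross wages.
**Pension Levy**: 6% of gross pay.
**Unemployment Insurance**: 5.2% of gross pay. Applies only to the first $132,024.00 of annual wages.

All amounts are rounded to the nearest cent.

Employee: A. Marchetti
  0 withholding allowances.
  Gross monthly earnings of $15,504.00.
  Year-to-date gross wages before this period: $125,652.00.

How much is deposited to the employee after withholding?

Regional Income Tax: taxable = $15,504.00
  $2,354.88 + 27.76% × ($15,504.00 − $12,800.00) = $2,354.88 + 27.76% × $2,704.00 = $3,105.51
Training Fund Levy: 1% × $15,504.00 = $155.04
Pension Levy: 6% × $15,504.00 = $930.24
Unemployment Insurance: cap $132,024.00 − YTD $125,652.00 = $6,372.00 subject; 5.2% × $6,372.00 = $331.34
Total withheld: $3,105.51 + $155.04 + $930.24 + $331.34 = $4,522.13
Net pay: $15,504.00 − $4,522.13 = $10,981.87

$10,981.87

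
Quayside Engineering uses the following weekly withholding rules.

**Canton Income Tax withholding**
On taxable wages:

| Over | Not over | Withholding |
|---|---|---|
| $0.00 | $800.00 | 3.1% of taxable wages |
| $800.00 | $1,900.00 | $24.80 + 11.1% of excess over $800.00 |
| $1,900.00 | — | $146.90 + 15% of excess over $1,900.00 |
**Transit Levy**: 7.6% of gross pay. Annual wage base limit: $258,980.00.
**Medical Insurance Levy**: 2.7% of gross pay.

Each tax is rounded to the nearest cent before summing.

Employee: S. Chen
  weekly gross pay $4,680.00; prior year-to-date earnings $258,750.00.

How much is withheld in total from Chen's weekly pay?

$707.74

Canton Income Tax: taxable = $4,680.00
  $146.90 + 15% × ($4,680.00 − $1,900.00) = $146.90 + 15% × $2,780.00 = $563.90
Transit Levy: cap $258,980.00 − YTD $258,750.00 = $230.00 subject; 7.6% × $230.00 = $17.48
Medical Insurance Levy: 2.7% × $4,680.00 = $126.36
Total: $563.90 + $17.48 + $126.36 = $707.74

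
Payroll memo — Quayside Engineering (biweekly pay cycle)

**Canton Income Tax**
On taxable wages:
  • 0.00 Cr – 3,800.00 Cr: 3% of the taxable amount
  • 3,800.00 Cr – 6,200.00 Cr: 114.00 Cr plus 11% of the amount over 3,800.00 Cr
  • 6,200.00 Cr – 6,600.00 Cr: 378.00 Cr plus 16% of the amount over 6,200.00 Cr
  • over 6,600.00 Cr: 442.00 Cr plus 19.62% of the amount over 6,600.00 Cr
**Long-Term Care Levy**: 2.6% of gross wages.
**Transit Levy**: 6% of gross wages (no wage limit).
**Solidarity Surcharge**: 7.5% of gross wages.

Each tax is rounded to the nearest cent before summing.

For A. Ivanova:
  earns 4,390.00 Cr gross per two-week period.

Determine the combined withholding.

885.69 Cr

Canton Income Tax: taxable = 4,390.00 Cr
  114.00 Cr + 11% × (4,390.00 Cr − 3,800.00 Cr) = 114.00 Cr + 11% × 590.00 Cr = 178.90 Cr
Long-Term Care Levy: 2.6% × 4,390.00 Cr = 114.14 Cr
Transit Levy: 6% × 4,390.00 Cr = 263.40 Cr
Solidarity Surcharge: 7.5% × 4,390.00 Cr = 329.25 Cr
Total: 178.90 Cr + 114.14 Cr + 263.40 Cr + 329.25 Cr = 885.69 Cr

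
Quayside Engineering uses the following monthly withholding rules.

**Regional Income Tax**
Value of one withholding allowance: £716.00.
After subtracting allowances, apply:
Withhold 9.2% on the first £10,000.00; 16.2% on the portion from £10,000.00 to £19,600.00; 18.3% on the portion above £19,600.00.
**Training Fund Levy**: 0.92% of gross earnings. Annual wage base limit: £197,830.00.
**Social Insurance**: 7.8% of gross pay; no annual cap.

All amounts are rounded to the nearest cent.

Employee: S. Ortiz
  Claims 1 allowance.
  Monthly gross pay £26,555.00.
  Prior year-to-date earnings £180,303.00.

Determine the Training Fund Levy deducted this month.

Training Fund Levy: cap £197,830.00 − YTD £180,303.00 = £17,527.00 subject; 0.92% × £17,527.00 = £161.25

£161.25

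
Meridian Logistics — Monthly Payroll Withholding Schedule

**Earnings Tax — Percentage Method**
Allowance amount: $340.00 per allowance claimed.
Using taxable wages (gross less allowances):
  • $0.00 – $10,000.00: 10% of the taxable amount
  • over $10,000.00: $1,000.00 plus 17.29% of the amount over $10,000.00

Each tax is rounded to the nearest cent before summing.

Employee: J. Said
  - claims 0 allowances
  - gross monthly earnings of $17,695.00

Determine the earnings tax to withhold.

$2,330.47

Earnings Tax: taxable = $17,695.00
  $1,000.00 + 17.29% × ($17,695.00 − $10,000.00) = $1,000.00 + 17.29% × $7,695.00 = $2,330.47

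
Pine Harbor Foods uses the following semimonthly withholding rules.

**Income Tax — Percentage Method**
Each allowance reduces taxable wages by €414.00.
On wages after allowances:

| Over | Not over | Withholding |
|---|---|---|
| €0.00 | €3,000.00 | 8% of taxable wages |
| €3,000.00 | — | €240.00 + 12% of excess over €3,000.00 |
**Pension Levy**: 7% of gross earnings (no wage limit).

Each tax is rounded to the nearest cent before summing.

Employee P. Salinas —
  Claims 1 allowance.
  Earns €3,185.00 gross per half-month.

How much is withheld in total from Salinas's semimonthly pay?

€444.63

Income Tax: taxable = €3,185.00 − 1×€414.00 = €2,771.00
  8% × €2,771.00 = €221.68
Pension Levy: 7% × €3,185.00 = €222.95
Total: €221.68 + €222.95 = €444.63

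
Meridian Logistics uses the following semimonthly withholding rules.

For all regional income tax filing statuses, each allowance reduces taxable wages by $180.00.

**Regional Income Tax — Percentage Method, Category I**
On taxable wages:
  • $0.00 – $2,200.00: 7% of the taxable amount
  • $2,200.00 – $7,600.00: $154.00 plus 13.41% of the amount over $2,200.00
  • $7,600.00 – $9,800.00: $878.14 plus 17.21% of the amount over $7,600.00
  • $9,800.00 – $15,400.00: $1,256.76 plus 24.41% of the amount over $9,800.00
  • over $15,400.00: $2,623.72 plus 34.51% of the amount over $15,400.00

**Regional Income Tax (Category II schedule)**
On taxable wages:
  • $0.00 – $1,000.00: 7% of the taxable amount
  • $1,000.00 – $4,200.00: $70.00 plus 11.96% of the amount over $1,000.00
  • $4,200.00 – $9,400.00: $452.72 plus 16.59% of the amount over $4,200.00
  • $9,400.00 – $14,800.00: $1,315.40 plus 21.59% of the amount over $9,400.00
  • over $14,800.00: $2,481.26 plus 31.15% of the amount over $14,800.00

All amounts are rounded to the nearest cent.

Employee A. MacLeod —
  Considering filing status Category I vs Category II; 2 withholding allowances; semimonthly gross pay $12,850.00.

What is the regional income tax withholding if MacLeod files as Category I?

$1,913.39

Regional Income Tax (Category I): taxable = $12,850.00 − 2×$180.00 = $12,490.00
  $1,256.76 + 24.41% × ($12,490.00 − $9,800.00) = $1,256.76 + 24.41% × $2,690.00 = $1,913.39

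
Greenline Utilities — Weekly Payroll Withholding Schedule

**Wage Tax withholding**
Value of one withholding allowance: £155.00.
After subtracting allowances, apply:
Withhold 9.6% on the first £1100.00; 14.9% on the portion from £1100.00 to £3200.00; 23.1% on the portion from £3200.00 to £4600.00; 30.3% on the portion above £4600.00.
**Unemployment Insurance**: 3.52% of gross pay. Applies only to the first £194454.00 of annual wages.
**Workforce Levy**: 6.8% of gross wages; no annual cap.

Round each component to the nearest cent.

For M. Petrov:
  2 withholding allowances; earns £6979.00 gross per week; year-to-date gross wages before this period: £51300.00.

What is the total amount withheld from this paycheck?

£2089.04

Wage Tax: taxable = £6979.00 − 2×£155.00 = £6669.00
  £741.90 + 30.3% × (£6669.00 − £4600.00) = £741.90 + 30.3% × £2069.00 = £1368.81
Unemployment Insurance: 3.52% × £6979.00 = £245.66
Workforce Levy: 6.8% × £6979.00 = £474.57
Total: £1368.81 + £245.66 + £474.57 = £2089.04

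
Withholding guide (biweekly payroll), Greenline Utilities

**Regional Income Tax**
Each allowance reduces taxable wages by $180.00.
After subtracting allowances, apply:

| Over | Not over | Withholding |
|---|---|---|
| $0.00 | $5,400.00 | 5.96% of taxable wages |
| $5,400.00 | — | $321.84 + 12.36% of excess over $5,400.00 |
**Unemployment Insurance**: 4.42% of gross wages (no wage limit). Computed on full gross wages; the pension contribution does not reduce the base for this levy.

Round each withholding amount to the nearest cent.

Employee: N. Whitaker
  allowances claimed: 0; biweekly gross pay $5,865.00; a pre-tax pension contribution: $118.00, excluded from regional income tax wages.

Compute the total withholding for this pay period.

$623.96

Regional Income Tax: taxable = $5,865.00 − $118.00 = $5,747.00
  $321.84 + 12.36% × ($5,747.00 − $5,400.00) = $321.84 + 12.36% × $347.00 = $364.73
Unemployment Insurance: 4.42% × $5,865.00 = $259.23
Total: $364.73 + $259.23 = $623.96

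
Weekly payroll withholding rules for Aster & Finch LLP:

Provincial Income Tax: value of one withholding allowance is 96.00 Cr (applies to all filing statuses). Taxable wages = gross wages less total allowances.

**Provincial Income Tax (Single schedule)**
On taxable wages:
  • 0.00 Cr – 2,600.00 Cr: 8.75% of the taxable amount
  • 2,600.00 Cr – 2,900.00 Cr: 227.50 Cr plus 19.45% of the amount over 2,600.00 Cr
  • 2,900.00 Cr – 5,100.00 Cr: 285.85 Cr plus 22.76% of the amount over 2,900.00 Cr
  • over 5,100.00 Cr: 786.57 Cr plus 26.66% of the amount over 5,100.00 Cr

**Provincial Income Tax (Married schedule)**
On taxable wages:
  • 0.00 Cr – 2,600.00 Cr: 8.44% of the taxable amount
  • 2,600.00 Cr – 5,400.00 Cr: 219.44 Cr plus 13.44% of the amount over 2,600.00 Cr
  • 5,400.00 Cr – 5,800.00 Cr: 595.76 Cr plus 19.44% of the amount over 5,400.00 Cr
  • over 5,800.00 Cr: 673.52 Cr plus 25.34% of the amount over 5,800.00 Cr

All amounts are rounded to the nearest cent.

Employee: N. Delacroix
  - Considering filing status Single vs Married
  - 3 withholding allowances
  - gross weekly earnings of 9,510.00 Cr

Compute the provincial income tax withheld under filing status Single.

1,885.50 Cr

Provincial Income Tax (Single): taxable = 9,510.00 Cr − 3×96.00 Cr = 9,222.00 Cr
  786.57 Cr + 26.66% × (9,222.00 Cr − 5,100.00 Cr) = 786.57 Cr + 26.66% × 4,122.00 Cr = 1,885.50 Cr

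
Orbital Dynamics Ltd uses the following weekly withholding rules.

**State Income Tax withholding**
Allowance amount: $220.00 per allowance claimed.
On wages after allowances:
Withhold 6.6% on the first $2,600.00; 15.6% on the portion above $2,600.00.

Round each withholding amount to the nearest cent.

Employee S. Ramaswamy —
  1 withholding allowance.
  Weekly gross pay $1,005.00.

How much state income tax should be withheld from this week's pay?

State Income Tax: taxable = $1,005.00 − 1×$220.00 = $785.00
  6.6% × $785.00 = $51.81

$51.81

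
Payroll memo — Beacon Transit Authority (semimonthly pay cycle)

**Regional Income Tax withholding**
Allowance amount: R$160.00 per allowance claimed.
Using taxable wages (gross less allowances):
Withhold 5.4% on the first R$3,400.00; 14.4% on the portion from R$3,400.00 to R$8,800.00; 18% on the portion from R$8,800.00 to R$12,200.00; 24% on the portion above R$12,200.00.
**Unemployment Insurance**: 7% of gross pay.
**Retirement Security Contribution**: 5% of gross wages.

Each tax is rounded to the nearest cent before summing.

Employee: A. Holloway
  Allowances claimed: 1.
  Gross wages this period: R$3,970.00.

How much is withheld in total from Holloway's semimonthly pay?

Regional Income Tax: taxable = R$3,970.00 − 1×R$160.00 = R$3,810.00
  R$183.60 + 14.4% × (R$3,810.00 − R$3,400.00) = R$183.60 + 14.4% × R$410.00 = R$242.64
Unemployment Insurance: 7% × R$3,970.00 = R$277.90
Retirement Security Contribution: 5% × R$3,970.00 = R$198.50
Total: R$242.64 + R$277.90 + R$198.50 = R$719.04

R$719.04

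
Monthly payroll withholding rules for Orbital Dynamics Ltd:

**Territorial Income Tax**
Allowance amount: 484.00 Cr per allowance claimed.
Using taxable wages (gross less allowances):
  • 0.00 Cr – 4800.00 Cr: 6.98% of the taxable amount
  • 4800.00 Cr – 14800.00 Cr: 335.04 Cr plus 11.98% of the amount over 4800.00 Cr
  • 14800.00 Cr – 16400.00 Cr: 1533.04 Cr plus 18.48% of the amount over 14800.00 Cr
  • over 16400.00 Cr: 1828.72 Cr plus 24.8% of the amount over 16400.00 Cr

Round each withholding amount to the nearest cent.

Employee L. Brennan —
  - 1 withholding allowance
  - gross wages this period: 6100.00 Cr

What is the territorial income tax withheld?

432.80 Cr

Territorial Income Tax: taxable = 6100.00 Cr − 1×484.00 Cr = 5616.00 Cr
  335.04 Cr + 11.98% × (5616.00 Cr − 4800.00 Cr) = 335.04 Cr + 11.98% × 816.00 Cr = 432.80 Cr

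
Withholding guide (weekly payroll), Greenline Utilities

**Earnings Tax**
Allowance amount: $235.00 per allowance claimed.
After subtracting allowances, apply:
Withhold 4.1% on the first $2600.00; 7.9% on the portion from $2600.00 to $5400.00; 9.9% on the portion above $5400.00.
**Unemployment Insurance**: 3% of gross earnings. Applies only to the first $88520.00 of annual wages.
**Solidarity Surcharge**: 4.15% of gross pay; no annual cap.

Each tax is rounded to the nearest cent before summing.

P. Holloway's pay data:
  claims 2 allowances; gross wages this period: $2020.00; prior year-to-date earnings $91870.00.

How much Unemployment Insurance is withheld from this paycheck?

Unemployment Insurance: YTD $91870.00 ≥ cap $88520.00 → $0.00

$0.00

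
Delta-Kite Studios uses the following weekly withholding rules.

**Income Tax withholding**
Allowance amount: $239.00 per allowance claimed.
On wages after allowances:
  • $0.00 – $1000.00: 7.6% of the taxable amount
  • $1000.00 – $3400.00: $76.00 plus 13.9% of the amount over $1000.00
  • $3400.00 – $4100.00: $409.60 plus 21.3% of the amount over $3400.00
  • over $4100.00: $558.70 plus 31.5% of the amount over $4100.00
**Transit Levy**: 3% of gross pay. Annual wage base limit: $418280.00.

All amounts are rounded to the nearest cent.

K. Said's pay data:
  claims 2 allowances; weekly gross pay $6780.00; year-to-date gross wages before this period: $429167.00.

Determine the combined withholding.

Income Tax: taxable = $6780.00 − 2×$239.00 = $6302.00
  $558.70 + 31.5% × ($6302.00 − $4100.00) = $558.70 + 31.5% × $2202.00 = $1252.33
Transit Levy: YTD $429167.00 ≥ cap $418280.00 → $0.00
Total: $1252.33 + $0.00 = $1252.33

$1252.33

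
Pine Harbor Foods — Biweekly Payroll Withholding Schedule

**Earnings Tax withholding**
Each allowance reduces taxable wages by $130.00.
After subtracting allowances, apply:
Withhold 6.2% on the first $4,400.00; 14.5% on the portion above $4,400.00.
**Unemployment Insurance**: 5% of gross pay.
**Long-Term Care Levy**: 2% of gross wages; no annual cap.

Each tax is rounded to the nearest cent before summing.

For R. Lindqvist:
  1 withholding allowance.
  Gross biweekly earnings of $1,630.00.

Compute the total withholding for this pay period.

$207.10

Earnings Tax: taxable = $1,630.00 − 1×$130.00 = $1,500.00
  6.2% × $1,500.00 = $93.00
Unemployment Insurance: 5% × $1,630.00 = $81.50
Long-Term Care Levy: 2% × $1,630.00 = $32.60
Total: $93.00 + $81.50 + $32.60 = $207.10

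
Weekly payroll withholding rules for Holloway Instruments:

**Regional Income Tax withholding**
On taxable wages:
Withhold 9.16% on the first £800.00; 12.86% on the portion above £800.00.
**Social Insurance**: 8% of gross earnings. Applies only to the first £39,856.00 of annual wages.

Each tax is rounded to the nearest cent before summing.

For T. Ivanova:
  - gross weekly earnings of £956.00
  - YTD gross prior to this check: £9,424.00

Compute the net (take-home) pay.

£786.18

Regional Income Tax: taxable = £956.00
  £73.28 + 12.86% × (£956.00 − £800.00) = £73.28 + 12.86% × £156.00 = £93.34
Social Insurance: 8% × £956.00 = £76.48
Total withheld: £93.34 + £76.48 = £169.82
Net pay: £956.00 − £169.82 = £786.18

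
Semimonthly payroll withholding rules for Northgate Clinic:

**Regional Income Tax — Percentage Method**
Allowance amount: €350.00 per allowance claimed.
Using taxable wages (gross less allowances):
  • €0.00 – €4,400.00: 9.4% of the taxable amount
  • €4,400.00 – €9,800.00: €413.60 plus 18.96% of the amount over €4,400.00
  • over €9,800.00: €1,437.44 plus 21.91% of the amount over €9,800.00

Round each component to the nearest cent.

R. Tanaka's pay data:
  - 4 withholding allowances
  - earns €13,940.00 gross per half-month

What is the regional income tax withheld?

€2,037.77

Regional Income Tax: taxable = €13,940.00 − 4×€350.00 = €12,540.00
  €1,437.44 + 21.91% × (€12,540.00 − €9,800.00) = €1,437.44 + 21.91% × €2,740.00 = €2,037.77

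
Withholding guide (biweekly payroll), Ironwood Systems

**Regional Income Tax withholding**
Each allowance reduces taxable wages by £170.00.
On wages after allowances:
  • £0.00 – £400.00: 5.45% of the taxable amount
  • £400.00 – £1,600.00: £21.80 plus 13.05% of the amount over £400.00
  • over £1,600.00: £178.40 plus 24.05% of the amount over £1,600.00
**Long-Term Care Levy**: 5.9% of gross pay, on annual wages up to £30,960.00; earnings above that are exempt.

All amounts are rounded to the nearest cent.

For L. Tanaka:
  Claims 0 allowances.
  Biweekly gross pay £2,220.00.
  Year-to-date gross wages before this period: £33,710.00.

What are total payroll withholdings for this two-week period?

Regional Income Tax: taxable = £2,220.00
  £178.40 + 24.05% × (£2,220.00 − £1,600.00) = £178.40 + 24.05% × £620.00 = £327.51
Long-Term Care Levy: YTD £33,710.00 ≥ cap £30,960.00 → £0.00
Total: £327.51 + £0.00 = £327.51

£327.51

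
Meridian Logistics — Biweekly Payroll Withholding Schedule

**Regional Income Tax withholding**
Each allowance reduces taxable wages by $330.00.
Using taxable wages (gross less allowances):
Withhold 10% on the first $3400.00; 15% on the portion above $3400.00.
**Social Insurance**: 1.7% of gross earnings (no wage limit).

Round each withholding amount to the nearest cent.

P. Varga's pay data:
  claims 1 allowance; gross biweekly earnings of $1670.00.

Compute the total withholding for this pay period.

Regional Income Tax: taxable = $1670.00 − 1×$330.00 = $1340.00
  10% × $1340.00 = $134.00
Social Insurance: 1.7% × $1670.00 = $28.39
Total: $134.00 + $28.39 = $162.39

$162.39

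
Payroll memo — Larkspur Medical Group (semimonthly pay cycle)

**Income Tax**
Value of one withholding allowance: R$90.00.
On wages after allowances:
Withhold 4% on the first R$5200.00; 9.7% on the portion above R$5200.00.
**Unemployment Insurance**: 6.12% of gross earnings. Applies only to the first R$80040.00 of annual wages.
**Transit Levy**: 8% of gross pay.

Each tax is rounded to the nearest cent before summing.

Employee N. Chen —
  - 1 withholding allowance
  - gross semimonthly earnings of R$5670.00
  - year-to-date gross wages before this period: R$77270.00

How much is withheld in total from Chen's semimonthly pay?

Income Tax: taxable = R$5670.00 − 1×R$90.00 = R$5580.00
  R$208.00 + 9.7% × (R$5580.00 − R$5200.00) = R$208.00 + 9.7% × R$380.00 = R$244.86
Unemployment Insurance: cap R$80040.00 − YTD R$77270.00 = R$2770.00 subject; 6.12% × R$2770.00 = R$169.52
Transit Levy: 8% × R$5670.00 = R$453.60
Total: R$244.86 + R$169.52 + R$453.60 = R$867.98

R$867.98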